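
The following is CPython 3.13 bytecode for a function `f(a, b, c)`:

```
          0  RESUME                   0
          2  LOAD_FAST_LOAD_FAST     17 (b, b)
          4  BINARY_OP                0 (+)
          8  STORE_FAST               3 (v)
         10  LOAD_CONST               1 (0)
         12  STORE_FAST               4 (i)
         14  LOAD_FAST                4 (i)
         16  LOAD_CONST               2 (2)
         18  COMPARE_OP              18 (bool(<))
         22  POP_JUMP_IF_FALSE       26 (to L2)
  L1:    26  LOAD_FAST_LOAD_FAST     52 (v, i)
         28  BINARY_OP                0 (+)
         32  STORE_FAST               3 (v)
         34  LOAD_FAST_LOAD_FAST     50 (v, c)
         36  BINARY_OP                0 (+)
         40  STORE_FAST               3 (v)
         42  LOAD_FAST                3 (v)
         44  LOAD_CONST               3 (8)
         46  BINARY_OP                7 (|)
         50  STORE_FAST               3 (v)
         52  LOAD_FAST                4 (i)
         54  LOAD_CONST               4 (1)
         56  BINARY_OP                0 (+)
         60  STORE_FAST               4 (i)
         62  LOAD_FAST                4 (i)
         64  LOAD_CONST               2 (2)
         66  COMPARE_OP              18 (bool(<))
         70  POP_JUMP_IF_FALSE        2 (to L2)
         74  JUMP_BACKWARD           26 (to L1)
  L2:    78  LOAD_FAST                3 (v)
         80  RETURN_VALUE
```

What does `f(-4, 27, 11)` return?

LOAD_FAST_LOAD_FAST b,b → push 27,27. Stack: [27, 27]
BINARY_OP + → 27 + 27 = 54. Stack: [54]
STORE_FAST v → v=54. Stack: []
LOAD_CONST → push 0. Stack: [0]
STORE_FAST i → i=0. Stack: []
LOAD_FAST i → push 0. Stack: [0]
LOAD_CONST → push 2. Stack: [0, 2]
COMPARE_OP bool(<) → 0 vs 2 = True. Stack: [True]
POP_JUMP_IF_FALSE → pop True; no jump. Stack: []
LOAD_FAST_LOAD_FAST v,i → push 54,0. Stack: [54, 0]
BINARY_OP + → 54 + 0 = 54. Stack: [54]
STORE_FAST v → v=54. Stack: []
LOAD_FAST_LOAD_FAST v,c → push 54,11. Stack: [54, 11]
BINARY_OP + → 54 + 11 = 65. Stack: [65]
STORE_FAST v → v=65. Stack: []
LOAD_FAST v → push 65. Stack: [65]
LOAD_CONST → push 8. Stack: [65, 8]
BINARY_OP | → 65 | 8 = 73. Stack: [73]
STORE_FAST v → v=73. Stack: []
LOAD_FAST i → push 0. Stack: [0]
LOAD_CONST → push 1. Stack: [0, 1]
BINARY_OP + → 0 + 1 = 1. Stack: [1]
STORE_FAST i → i=1. Stack: []
LOAD_FAST i → push 1. Stack: [1]
LOAD_CONST → push 2. Stack: [1, 2]
COMPARE_OP bool(<) → 1 vs 2 = True. Stack: [True]
POP_JUMP_IF_FALSE → pop True; no jump. Stack: []
LOAD_FAST_LOAD_FAST v,i → push 73,1. Stack: [73, 1]
BINARY_OP + → 73 + 1 = 74. Stack: [74]
STORE_FAST v → v=74. Stack: []
LOAD_FAST_LOAD_FAST v,c → push 74,11. Stack: [74, 11]
BINARY_OP + → 74 + 11 = 85. Stack: [85]
STORE_FAST v → v=85. Stack: []
LOAD_FAST v → push 85. Stack: [85]
LOAD_CONST → push 8. Stack: [85, 8]
BINARY_OP | → 85 | 8 = 93. Stack: [93]
STORE_FAST v → v=93. Stack: []
LOAD_FAST i → push 1. Stack: [1]
LOAD_CONST → push 1. Stack: [1, 1]
BINARY_OP + → 1 + 1 = 2. Stack: [2]
STORE_FAST i → i=2. Stack: []
LOAD_FAST i → push 2. Stack: [2]
LOAD_CONST → push 2. Stack: [2, 2]
COMPARE_OP bool(<) → 2 vs 2 = False. Stack: [False]
POP_JUMP_IF_FALSE → pop False; jump. Stack: []
LOAD_FAST v → push 93. Stack: [93]
RETURN_VALUE → return 93.

93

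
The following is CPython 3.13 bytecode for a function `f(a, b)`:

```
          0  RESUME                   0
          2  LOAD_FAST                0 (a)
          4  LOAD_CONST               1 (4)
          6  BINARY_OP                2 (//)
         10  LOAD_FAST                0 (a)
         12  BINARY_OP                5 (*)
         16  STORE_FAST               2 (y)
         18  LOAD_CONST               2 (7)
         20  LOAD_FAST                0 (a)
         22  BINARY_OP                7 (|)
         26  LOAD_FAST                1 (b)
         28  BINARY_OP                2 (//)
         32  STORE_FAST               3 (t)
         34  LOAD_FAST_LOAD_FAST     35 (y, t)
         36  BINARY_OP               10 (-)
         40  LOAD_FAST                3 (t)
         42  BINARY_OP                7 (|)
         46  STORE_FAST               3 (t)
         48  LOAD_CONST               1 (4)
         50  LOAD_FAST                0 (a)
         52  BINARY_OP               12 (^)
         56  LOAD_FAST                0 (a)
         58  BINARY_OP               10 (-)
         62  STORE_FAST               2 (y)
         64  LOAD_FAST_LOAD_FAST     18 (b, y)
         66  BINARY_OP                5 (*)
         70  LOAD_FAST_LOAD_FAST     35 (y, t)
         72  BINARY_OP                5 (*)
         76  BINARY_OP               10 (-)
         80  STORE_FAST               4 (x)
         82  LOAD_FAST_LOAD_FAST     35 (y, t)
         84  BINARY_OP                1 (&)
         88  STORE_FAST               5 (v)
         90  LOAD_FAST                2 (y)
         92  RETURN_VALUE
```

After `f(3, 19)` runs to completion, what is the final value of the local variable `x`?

LOAD_FAST a → push 3. Stack: [3]
LOAD_CONST → push 4. Stack: [3, 4]
BINARY_OP // → 3 // 4 = 0. Stack: [0]
LOAD_FAST a → push 3. Stack: [0, 3]
BINARY_OP * → 0 * 3 = 0. Stack: [0]
STORE_FAST y → y=0. Stack: []
LOAD_CONST → push 7. Stack: [7]
LOAD_FAST a → push 3. Stack: [7, 3]
BINARY_OP | → 7 | 3 = 7. Stack: [7]
LOAD_FAST b → push 19. Stack: [7, 19]
BINARY_OP // → 7 // 19 = 0. Stack: [0]
STORE_FAST t → t=0. Stack: []
LOAD_FAST_LOAD_FAST y,t → push 0,0. Stack: [0, 0]
BINARY_OP - → 0 - 0 = 0. Stack: [0]
LOAD_FAST t → push 0. Stack: [0, 0]
BINARY_OP | → 0 | 0 = 0. Stack: [0]
STORE_FAST t → t=0. Stack: []
LOAD_CONST → push 4. Stack: [4]
LOAD_FAST a → push 3. Stack: [4, 3]
BINARY_OP ^ → 4 ^ 3 = 7. Stack: [7]
LOAD_FAST a → push 3. Stack: [7, 3]
BINARY_OP - → 7 - 3 = 4. Stack: [4]
STORE_FAST y → y=4. Stack: []
LOAD_FAST_LOAD_FAST b,y → push 19,4. Stack: [19, 4]
BINARY_OP * → 19 * 4 = 76. Stack: [76]
LOAD_FAST_LOAD_FAST y,t → push 4,0. Stack: [76, 4, 0]
BINARY_OP * → 4 * 0 = 0. Stack: [76, 0]
BINARY_OP - → 76 - 0 = 76. Stack: [76]
STORE_FAST x → x=76. Stack: []
LOAD_FAST_LOAD_FAST y,t → push 4,0. Stack: [4, 0]
BINARY_OP & → 4 & 0 = 0. Stack: [0]
STORE_FAST v → v=0. Stack: []
LOAD_FAST y → push 4. Stack: [4]
RETURN_VALUE → return 4.

76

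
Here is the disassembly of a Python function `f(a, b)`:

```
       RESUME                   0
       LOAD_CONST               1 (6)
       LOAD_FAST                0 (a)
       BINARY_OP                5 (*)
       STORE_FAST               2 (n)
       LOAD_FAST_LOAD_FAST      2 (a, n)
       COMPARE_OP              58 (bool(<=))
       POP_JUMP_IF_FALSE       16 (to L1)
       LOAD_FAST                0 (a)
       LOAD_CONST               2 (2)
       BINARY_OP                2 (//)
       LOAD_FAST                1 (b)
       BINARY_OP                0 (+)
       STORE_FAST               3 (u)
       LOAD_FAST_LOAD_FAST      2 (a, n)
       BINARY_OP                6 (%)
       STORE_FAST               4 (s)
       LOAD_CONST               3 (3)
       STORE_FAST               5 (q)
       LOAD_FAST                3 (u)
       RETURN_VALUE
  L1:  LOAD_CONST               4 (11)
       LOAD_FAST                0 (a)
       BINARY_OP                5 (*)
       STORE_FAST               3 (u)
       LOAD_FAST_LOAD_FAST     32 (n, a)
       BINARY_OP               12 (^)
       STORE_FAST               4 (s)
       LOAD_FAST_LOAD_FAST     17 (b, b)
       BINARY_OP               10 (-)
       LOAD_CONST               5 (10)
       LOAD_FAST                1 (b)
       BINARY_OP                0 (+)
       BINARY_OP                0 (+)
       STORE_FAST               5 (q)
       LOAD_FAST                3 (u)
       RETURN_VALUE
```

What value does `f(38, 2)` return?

21

LOAD_CONST → push 6. Stack: [6]
LOAD_FAST a → push 38. Stack: [6, 38]
BINARY_OP * → 6 * 38 = 228. Stack: [228]
STORE_FAST n → n=228. Stack: []
LOAD_FAST_LOAD_FAST a,n → push 38,228. Stack: [38, 228]
COMPARE_OP bool(<=) → 38 vs 228 = True. Stack: [True]
POP_JUMP_IF_FALSE → pop True; no jump. Stack: []
LOAD_FAST a → push 38. Stack: [38]
LOAD_CONST → push 2. Stack: [38, 2]
BINARY_OP // → 38 // 2 = 19. Stack: [19]
LOAD_FAST b → push 2. Stack: [19, 2]
BINARY_OP + → 19 + 2 = 21. Stack: [21]
STORE_FAST u → u=21. Stack: []
LOAD_FAST_LOAD_FAST a,n → push 38,228. Stack: [38, 228]
BINARY_OP % → 38 % 228 = 38. Stack: [38]
STORE_FAST s → s=38. Stack: []
LOAD_CONST → push 3. Stack: [3]
STORE_FAST q → q=3. Stack: []
LOAD_FAST u → push 21. Stack: [21]
RETURN_VALUE → return 21.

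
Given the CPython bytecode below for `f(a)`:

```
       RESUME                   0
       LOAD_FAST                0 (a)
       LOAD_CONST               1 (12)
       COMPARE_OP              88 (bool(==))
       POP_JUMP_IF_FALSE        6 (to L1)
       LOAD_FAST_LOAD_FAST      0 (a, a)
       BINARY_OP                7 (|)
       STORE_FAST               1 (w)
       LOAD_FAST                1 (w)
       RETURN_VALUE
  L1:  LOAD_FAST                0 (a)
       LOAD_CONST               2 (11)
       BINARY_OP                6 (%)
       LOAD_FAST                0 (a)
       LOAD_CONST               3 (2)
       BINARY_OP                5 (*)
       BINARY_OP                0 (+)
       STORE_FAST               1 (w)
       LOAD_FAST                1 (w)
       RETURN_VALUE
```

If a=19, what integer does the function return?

46

LOAD_FAST a → push 19. Stack: [19]
LOAD_CONST → push 12. Stack: [19, 12]
COMPARE_OP bool(==) → 19 vs 12 = False. Stack: [False]
POP_JUMP_IF_FALSE → pop False; jump. Stack: []
LOAD_FAST a → push 19. Stack: [19]
LOAD_CONST → push 11. Stack: [19, 11]
BINARY_OP % → 19 % 11 = 8. Stack: [8]
LOAD_FAST a → push 19. Stack: [8, 19]
LOAD_CONST → push 2. Stack: [8, 19, 2]
BINARY_OP * → 19 * 2 = 38. Stack: [8, 38]
BINARY_OP + → 8 + 38 = 46. Stack: [46]
STORE_FAST w → w=46. Stack: []
LOAD_FAST w → push 46. Stack: [46]
RETURN_VALUE → return 46.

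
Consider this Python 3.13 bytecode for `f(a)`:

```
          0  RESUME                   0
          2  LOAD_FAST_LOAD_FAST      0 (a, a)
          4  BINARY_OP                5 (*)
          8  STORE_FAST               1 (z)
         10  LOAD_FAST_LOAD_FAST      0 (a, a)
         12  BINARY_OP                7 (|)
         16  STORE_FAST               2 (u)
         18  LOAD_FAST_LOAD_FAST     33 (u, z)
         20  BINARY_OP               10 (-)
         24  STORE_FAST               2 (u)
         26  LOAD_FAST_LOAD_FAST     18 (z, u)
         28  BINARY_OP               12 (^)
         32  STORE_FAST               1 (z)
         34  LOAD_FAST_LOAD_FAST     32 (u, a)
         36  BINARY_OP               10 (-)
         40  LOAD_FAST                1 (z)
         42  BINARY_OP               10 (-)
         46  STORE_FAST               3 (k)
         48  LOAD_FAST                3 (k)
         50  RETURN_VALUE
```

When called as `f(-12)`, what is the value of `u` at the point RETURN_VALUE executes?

LOAD_FAST_LOAD_FAST a,a → push -12,-12. Stack: [-12, -12]
BINARY_OP * → -12 * -12 = 144. Stack: [144]
STORE_FAST z → z=144. Stack: []
LOAD_FAST_LOAD_FAST a,a → push -12,-12. Stack: [-12, -12]
BINARY_OP | → -12 | -12 = -12. Stack: [-12]
STORE_FAST u → u=-12. Stack: []
LOAD_FAST_LOAD_FAST u,z → push -12,144. Stack: [-12, 144]
BINARY_OP - → -12 - 144 = -156. Stack: [-156]
STORE_FAST u → u=-156. Stack: []
LOAD_FAST_LOAD_FAST z,u → push 144,-156. Stack: [144, -156]
BINARY_OP ^ → 144 ^ -156 = -12. Stack: [-12]
STORE_FAST z → z=-12. Stack: []
LOAD_FAST_LOAD_FAST u,a → push -156,-12. Stack: [-156, -12]
BINARY_OP - → -156 - -12 = -144. Stack: [-144]
LOAD_FAST z → push -12. Stack: [-144, -12]
BINARY_OP - → -144 - -12 = -132. Stack: [-132]
STORE_FAST k → k=-132. Stack: []
LOAD_FAST k → push -132. Stack: [-132]
RETURN_VALUE → return -132.

-156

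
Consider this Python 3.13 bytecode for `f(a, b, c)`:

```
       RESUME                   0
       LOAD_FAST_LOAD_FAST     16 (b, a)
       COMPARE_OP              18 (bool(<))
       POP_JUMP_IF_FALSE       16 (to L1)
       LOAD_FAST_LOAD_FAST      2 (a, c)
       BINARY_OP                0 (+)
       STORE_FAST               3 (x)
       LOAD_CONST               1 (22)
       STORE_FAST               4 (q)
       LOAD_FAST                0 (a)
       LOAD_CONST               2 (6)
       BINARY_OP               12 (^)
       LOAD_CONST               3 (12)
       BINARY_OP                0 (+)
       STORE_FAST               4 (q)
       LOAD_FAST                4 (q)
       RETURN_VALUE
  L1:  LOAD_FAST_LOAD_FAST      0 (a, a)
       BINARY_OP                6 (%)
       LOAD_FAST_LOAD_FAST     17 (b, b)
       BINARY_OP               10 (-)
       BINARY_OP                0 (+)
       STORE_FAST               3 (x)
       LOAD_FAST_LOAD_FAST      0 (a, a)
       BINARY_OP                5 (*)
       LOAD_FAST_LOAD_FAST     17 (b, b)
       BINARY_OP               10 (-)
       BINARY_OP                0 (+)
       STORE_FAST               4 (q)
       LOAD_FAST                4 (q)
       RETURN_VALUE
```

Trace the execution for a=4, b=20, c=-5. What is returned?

LOAD_FAST_LOAD_FAST b,a → push 20,4. Stack: [20, 4]
COMPARE_OP bool(<) → 20 vs 4 = False. Stack: [False]
POP_JUMP_IF_FALSE → pop False; jump. Stack: []
LOAD_FAST_LOAD_FAST a,a → push 4,4. Stack: [4, 4]
BINARY_OP % → 4 % 4 = 0. Stack: [0]
LOAD_FAST_LOAD_FAST b,b → push 20,20. Stack: [0, 20, 20]
BINARY_OP - → 20 - 20 = 0. Stack: [0, 0]
BINARY_OP + → 0 + 0 = 0. Stack: [0]
STORE_FAST x → x=0. Stack: []
LOAD_FAST_LOAD_FAST a,a → push 4,4. Stack: [4, 4]
BINARY_OP * → 4 * 4 = 16. Stack: [16]
LOAD_FAST_LOAD_FAST b,b → push 20,20. Stack: [16, 20, 20]
BINARY_OP - → 20 - 20 = 0. Stack: [16, 0]
BINARY_OP + → 16 + 0 = 16. Stack: [16]
STORE_FAST q → q=16. Stack: []
LOAD_FAST q → push 16. Stack: [16]
RETURN_VALUE → return 16.

16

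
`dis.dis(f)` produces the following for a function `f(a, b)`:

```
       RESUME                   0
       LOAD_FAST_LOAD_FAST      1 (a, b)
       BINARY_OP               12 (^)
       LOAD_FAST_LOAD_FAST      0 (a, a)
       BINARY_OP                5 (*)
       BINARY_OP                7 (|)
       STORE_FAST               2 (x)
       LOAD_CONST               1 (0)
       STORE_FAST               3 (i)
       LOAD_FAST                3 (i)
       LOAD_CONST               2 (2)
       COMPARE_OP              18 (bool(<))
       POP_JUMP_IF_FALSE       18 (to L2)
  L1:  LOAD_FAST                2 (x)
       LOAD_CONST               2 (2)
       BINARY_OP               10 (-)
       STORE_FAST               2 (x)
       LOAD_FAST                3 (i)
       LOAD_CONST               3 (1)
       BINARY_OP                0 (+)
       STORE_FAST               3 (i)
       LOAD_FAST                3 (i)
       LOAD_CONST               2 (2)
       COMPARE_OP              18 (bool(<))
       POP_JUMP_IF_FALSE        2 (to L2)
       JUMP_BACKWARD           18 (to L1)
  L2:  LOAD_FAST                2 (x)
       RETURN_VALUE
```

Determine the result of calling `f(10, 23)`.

LOAD_FAST_LOAD_FAST a,b → push 10,23. Stack: [10, 23]
BINARY_OP ^ → 10 ^ 23 = 29. Stack: [29]
LOAD_FAST_LOAD_FAST a,a → push 10,10. Stack: [29, 10, 10]
BINARY_OP * → 10 * 10 = 100. Stack: [29, 100]
BINARY_OP | → 29 | 100 = 125. Stack: [125]
STORE_FAST x → x=125. Stack: []
LOAD_CONST → push 0. Stack: [0]
STORE_FAST i → i=0. Stack: []
LOAD_FAST i → push 0. Stack: [0]
LOAD_CONST → push 2. Stack: [0, 2]
COMPARE_OP bool(<) → 0 vs 2 = True. Stack: [True]
POP_JUMP_IF_FALSE → pop True; no jump. Stack: []
LOAD_FAST x → push 125. Stack: [125]
LOAD_CONST → push 2. Stack: [125, 2]
BINARY_OP - → 125 - 2 = 123. Stack: [123]
STORE_FAST x → x=123. Stack: []
LOAD_FAST i → push 0. Stack: [0]
LOAD_CONST → push 1. Stack: [0, 1]
BINARY_OP + → 0 + 1 = 1. Stack: [1]
STORE_FAST i → i=1. Stack: []
LOAD_FAST i → push 1. Stack: [1]
LOAD_CONST → push 2. Stack: [1, 2]
COMPARE_OP bool(<) → 1 vs 2 = True. Stack: [True]
POP_JUMP_IF_FALSE → pop True; no jump. Stack: []
LOAD_FAST x → push 123. Stack: [123]
LOAD_CONST → push 2. Stack: [123, 2]
BINARY_OP - → 123 - 2 = 121. Stack: [121]
STORE_FAST x → x=121. Stack: []
LOAD_FAST i → push 1. Stack: [1]
LOAD_CONST → push 1. Stack: [1, 1]
BINARY_OP + → 1 + 1 = 2. Stack: [2]
STORE_FAST i → i=2. Stack: []
LOAD_FAST i → push 2. Stack: [2]
LOAD_CONST → push 2. Stack: [2, 2]
COMPARE_OP bool(<) → 2 vs 2 = False. Stack: [False]
POP_JUMP_IF_FALSE → pop False; jump. Stack: []
LOAD_FAST x → push 121. Stack: [121]
RETURN_VALUE → return 121.

121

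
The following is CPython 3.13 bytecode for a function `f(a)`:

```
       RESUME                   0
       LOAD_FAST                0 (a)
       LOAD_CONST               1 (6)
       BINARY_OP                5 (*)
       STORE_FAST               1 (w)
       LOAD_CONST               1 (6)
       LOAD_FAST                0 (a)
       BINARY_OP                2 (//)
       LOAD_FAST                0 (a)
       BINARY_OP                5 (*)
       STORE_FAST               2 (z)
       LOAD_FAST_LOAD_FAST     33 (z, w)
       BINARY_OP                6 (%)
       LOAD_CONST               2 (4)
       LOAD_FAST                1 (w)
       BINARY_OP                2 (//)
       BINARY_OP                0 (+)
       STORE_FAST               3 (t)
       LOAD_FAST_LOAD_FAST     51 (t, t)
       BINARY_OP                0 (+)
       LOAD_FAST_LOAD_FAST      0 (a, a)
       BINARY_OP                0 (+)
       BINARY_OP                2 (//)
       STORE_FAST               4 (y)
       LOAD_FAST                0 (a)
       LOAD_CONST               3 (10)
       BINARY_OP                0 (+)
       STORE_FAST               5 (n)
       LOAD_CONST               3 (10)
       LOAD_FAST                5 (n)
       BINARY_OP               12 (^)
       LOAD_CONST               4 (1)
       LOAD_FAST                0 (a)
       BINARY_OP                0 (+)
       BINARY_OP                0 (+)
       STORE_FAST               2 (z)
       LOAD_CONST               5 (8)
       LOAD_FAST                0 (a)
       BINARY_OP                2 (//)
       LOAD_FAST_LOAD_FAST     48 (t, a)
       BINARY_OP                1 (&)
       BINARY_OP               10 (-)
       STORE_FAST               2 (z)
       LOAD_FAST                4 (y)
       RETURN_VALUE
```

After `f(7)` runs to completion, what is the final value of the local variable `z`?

LOAD_FAST a → push 7. Stack: [7]
LOAD_CONST → push 6. Stack: [7, 6]
BINARY_OP * → 7 * 6 = 42. Stack: [42]
STORE_FAST w → w=42. Stack: []
LOAD_CONST → push 6. Stack: [6]
LOAD_FAST a → push 7. Stack: [6, 7]
BINARY_OP // → 6 // 7 = 0. Stack: [0]
LOAD_FAST a → push 7. Stack: [0, 7]
BINARY_OP * → 0 * 7 = 0. Stack: [0]
STORE_FAST z → z=0. Stack: []
LOAD_FAST_LOAD_FAST z,w → push 0,42. Stack: [0, 42]
BINARY_OP % → 0 % 42 = 0. Stack: [0]
LOAD_CONST → push 4. Stack: [0, 4]
LOAD_FAST w → push 42. Stack: [0, 4, 42]
BINARY_OP // → 4 // 42 = 0. Stack: [0, 0]
BINARY_OP + → 0 + 0 = 0. Stack: [0]
STORE_FAST t → t=0. Stack: []
LOAD_FAST_LOAD_FAST t,t → push 0,0. Stack: [0, 0]
BINARY_OP + → 0 + 0 = 0. Stack: [0]
LOAD_FAST_LOAD_FAST a,a → push 7,7. Stack: [0, 7, 7]
BINARY_OP + → 7 + 7 = 14. Stack: [0, 14]
BINARY_OP // → 0 // 14 = 0. Stack: [0]
STORE_FAST y → y=0. Stack: []
LOAD_FAST a → push 7. Stack: [7]
LOAD_CONST → push 10. Stack: [7, 10]
BINARY_OP + → 7 + 10 = 17. Stack: [17]
STORE_FAST n → n=17. Stack: []
LOAD_CONST → push 10. Stack: [10]
LOAD_FAST n → push 17. Stack: [10, 17]
BINARY_OP ^ → 10 ^ 17 = 27. Stack: [27]
LOAD_CONST → push 1. Stack: [27, 1]
LOAD_FAST a → push 7. Stack: [27, 1, 7]
BINARY_OP + → 1 + 7 = 8. Stack: [27, 8]
BINARY_OP + → 27 + 8 = 35. Stack: [35]
STORE_FAST z → z=35. Stack: []
LOAD_CONST → push 8. Stack: [8]
LOAD_FAST a → push 7. Stack: [8, 7]
BINARY_OP // → 8 // 7 = 1. Stack: [1]
LOAD_FAST_LOAD_FAST t,a → push 0,7. Stack: [1, 0, 7]
BINARY_OP & → 0 & 7 = 0. Stack: [1, 0]
BINARY_OP - → 1 - 0 = 1. Stack: [1]
STORE_FAST z → z=1. Stack: []
LOAD_FAST y → push 0. Stack: [0]
RETURN_VALUE → return 0.

1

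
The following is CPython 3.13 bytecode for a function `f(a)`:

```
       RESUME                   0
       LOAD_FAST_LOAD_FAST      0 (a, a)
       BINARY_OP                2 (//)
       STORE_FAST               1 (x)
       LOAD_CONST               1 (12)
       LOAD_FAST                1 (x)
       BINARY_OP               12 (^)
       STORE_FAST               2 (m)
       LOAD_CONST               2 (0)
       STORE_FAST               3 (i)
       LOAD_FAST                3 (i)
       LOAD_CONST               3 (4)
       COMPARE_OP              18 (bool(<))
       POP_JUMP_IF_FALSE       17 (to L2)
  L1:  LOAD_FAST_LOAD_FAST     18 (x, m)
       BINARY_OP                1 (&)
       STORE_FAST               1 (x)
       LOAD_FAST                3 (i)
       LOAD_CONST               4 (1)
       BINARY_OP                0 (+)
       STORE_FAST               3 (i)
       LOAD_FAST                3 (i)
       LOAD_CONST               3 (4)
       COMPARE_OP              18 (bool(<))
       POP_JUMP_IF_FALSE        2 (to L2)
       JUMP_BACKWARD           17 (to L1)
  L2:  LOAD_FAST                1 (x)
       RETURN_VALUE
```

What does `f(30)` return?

LOAD_FAST_LOAD_FAST a,a → push 30,30. Stack: [30, 30]
BINARY_OP // → 30 // 30 = 1. Stack: [1]
STORE_FAST x → x=1. Stack: []
LOAD_CONST → push 12. Stack: [12]
LOAD_FAST x → push 1. Stack: [12, 1]
BINARY_OP ^ → 12 ^ 1 = 13. Stack: [13]
STORE_FAST m → m=13. Stack: []
LOAD_CONST → push 0. Stack: [0]
STORE_FAST i → i=0. Stack: []
LOAD_FAST i → push 0. Stack: [0]
LOAD_CONST → push 4. Stack: [0, 4]
COMPARE_OP bool(<) → 0 vs 4 = True. Stack: [True]
POP_JUMP_IF_FALSE → pop True; no jump. Stack: []
LOAD_FAST_LOAD_FAST x,m → push 1,13. Stack: [1, 13]
BINARY_OP & → 1 & 13 = 1. Stack: [1]
STORE_FAST x → x=1. Stack: []
LOAD_FAST i → push 0. Stack: [0]
LOAD_CONST → push 1. Stack: [0, 1]
BINARY_OP + → 0 + 1 = 1. Stack: [1]
STORE_FAST i → i=1. Stack: []
LOAD_FAST i → push 1. Stack: [1]
LOAD_CONST → push 4. Stack: [1, 4]
COMPARE_OP bool(<) → 1 vs 4 = True. Stack: [True]
POP_JUMP_IF_FALSE → pop True; no jump. Stack: []
LOAD_FAST_LOAD_FAST x,m → push 1,13. Stack: [1, 13]
BINARY_OP & → 1 & 13 = 1. Stack: [1]
STORE_FAST x → x=1. Stack: []
LOAD_FAST i → push 1. Stack: [1]
LOAD_CONST → push 1. Stack: [1, 1]
BINARY_OP + → 1 + 1 = 2. Stack: [2]
STORE_FAST i → i=2. Stack: []
LOAD_FAST i → push 2. Stack: [2]
LOAD_CONST → push 4. Stack: [2, 4]
COMPARE_OP bool(<) → 2 vs 4 = True. Stack: [True]
POP_JUMP_IF_FALSE → pop True; no jump. Stack: []
LOAD_FAST_LOAD_FAST x,m → push 1,13. Stack: [1, 13]
BINARY_OP & → 1 & 13 = 1. Stack: [1]
STORE_FAST x → x=1. Stack: []
LOAD_FAST i → push 2. Stack: [2]
LOAD_CONST → push 1. Stack: [2, 1]
BINARY_OP + → 2 + 1 = 3. Stack: [3]
STORE_FAST i → i=3. Stack: []
LOAD_FAST i → push 3. Stack: [3]
LOAD_CONST → push 4. Stack: [3, 4]
COMPARE_OP bool(<) → 3 vs 4 = True. Stack: [True]
POP_JUMP_IF_FALSE → pop True; no jump. Stack: []
LOAD_FAST_LOAD_FAST x,m → push 1,13. Stack: [1, 13]
BINARY_OP & → 1 & 13 = 1. Stack: [1]
STORE_FAST x → x=1. Stack: []
LOAD_FAST i → push 3. Stack: [3]
LOAD_CONST → push 1. Stack: [3, 1]
BINARY_OP + → 3 + 1 = 4. Stack: [4]
STORE_FAST i → i=4. Stack: []
LOAD_FAST i → push 4. Stack: [4]
LOAD_CONST → push 4. Stack: [4, 4]
COMPARE_OP bool(<) → 4 vs 4 = False. Stack: [False]
POP_JUMP_IF_FALSE → pop False; jump. Stack: []
LOAD_FAST x → push 1. Stack: [1]
RETURN_VALUE → return 1.

1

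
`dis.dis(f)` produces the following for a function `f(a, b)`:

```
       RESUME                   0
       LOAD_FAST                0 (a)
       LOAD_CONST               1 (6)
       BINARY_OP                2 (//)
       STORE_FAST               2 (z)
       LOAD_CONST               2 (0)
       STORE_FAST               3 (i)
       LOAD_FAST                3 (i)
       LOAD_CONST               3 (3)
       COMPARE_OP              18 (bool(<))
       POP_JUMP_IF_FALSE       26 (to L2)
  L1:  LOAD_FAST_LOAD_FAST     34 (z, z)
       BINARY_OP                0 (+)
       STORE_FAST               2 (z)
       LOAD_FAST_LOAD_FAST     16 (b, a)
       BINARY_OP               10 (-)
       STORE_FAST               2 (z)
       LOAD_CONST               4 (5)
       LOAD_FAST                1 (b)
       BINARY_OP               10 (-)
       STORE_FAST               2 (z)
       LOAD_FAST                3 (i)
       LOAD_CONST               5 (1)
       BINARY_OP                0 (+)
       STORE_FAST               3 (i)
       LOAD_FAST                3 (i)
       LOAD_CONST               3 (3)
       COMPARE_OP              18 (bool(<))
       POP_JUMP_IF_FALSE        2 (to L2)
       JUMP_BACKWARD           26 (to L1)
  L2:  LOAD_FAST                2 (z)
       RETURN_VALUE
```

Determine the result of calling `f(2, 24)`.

LOAD_FAST a → push 2
LOAD_CONST → push 6
BINARY_OP // → 2 // 6 = 0
STORE_FAST z → z=0
LOAD_CONST → push 0
STORE_FAST i → i=0
LOAD_FAST i → push 0
LOAD_CONST → push 3
COMPARE_OP bool(<) → 0 vs 3 = True
POP_JUMP_IF_FALSE → pop True; no jump
LOAD_FAST_LOAD_FAST z,z → push 0,0
BINARY_OP + → 0 + 0 = 0
STORE_FAST z → z=0
LOAD_FAST_LOAD_FAST b,a → push 24,2
BINARY_OP - → 24 - 2 = 22
STORE_FAST z → z=22
LOAD_CONST → push 5
LOAD_FAST b → push 24
BINARY_OP - → 5 - 24 = -19
STORE_FAST z → z=-19
LOAD_FAST i → push 0
LOAD_CONST → push 1
BINARY_OP + → 0 + 1 = 1
STORE_FAST i → i=1
LOAD_FAST i → push 1
LOAD_CONST → push 3
COMPARE_OP bool(<) → 1 vs 3 = True
POP_JUMP_IF_FALSE → pop True; no jump
LOAD_FAST_LOAD_FAST z,z → push -19,-19
BINARY_OP + → -19 + -19 = -38
STORE_FAST z → z=-38
LOAD_FAST_LOAD_FAST b,a → push 24,2
BINARY_OP - → 24 - 2 = 22
STORE_FAST z → z=22
LOAD_CONST → push 5
LOAD_FAST b → push 24
BINARY_OP - → 5 - 24 = -19
STORE_FAST z → z=-19
LOAD_FAST i → push 1
LOAD_CONST → push 1
BINARY_OP + → 1 + 1 = 2
STORE_FAST i → i=2
LOAD_FAST i → push 2
LOAD_CONST → push 3
COMPARE_OP bool(<) → 2 vs 3 = True
POP_JUMP_IF_FALSE → pop True; no jump
LOAD_FAST_LOAD_FAST z,z → push -19,-19
BINARY_OP + → -19 + -19 = -38
STORE_FAST z → z=-38
LOAD_FAST_LOAD_FAST b,a → push 24,2
BINARY_OP - → 24 - 2 = 22
STORE_FAST z → z=22
LOAD_CONST → push 5
LOAD_FAST b → push 24
BINARY_OP - → 5 - 24 = -19
STORE_FAST z → z=-19
LOAD_FAST i → push 2
LOAD_CONST → push 1
BINARY_OP + → 2 + 1 = 3
STORE_FAST i → i=3
LOAD_FAST i → push 3
LOAD_CONST → push 3
COMPARE_OP bool(<) → 3 vs 3 = False
POP_JUMP_IF_FALSE → pop False; jump
LOAD_FAST z → push -19
RETURN_VALUE → return -19.

-19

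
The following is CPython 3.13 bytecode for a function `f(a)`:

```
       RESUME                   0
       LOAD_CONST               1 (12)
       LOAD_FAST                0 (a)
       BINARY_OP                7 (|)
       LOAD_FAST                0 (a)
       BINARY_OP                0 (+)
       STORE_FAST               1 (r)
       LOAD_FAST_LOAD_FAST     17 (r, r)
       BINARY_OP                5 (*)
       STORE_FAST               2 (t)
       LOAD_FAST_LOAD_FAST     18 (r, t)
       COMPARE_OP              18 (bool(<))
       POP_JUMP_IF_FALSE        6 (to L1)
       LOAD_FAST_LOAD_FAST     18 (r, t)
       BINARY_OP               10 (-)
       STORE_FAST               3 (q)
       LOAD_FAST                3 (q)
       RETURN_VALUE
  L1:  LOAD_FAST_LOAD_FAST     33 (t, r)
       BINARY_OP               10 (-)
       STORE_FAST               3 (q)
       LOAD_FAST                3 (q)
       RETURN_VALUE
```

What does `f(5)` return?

-306

LOAD_CONST → push 12. Stack: [12]
LOAD_FAST a → push 5. Stack: [12, 5]
BINARY_OP | → 12 | 5 = 13. Stack: [13]
LOAD_FAST a → push 5. Stack: [13, 5]
BINARY_OP + → 13 + 5 = 18. Stack: [18]
STORE_FAST r → r=18. Stack: []
LOAD_FAST_LOAD_FAST r,r → push 18,18. Stack: [18, 18]
BINARY_OP * → 18 * 18 = 324. Stack: [324]
STORE_FAST t → t=324. Stack: []
LOAD_FAST_LOAD_FAST r,t → push 18,324. Stack: [18, 324]
COMPARE_OP bool(<) → 18 vs 324 = True. Stack: [True]
POP_JUMP_IF_FALSE → pop True; no jump. Stack: []
LOAD_FAST_LOAD_FAST r,t → push 18,324. Stack: [18, 324]
BINARY_OP - → 18 - 324 = -306. Stack: [-306]
STORE_FAST q → q=-306. Stack: []
LOAD_FAST q → push -306. Stack: [-306]
RETURN_VALUE → return -306.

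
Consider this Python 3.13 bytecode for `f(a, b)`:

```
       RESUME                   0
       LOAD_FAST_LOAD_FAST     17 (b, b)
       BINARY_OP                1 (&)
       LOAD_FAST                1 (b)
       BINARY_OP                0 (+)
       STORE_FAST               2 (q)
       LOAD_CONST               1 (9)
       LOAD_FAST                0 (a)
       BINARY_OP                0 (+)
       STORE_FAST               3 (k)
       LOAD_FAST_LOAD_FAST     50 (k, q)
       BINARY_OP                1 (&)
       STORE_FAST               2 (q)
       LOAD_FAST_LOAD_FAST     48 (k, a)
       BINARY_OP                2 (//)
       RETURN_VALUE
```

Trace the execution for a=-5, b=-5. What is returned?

-1

LOAD_FAST_LOAD_FAST b,b → push -5,-5. Stack: [-5, -5]
BINARY_OP & → -5 & -5 = -5. Stack: [-5]
LOAD_FAST b → push -5. Stack: [-5, -5]
BINARY_OP + → -5 + -5 = -10. Stack: [-10]
STORE_FAST q → q=-10. Stack: []
LOAD_CONST → push 9. Stack: [9]
LOAD_FAST a → push -5. Stack: [9, -5]
BINARY_OP + → 9 + -5 = 4. Stack: [4]
STORE_FAST k → k=4. Stack: []
LOAD_FAST_LOAD_FAST k,q → push 4,-10. Stack: [4, -10]
BINARY_OP & → 4 & -10 = 4. Stack: [4]
STORE_FAST q → q=4. Stack: []
LOAD_FAST_LOAD_FAST k,a → push 4,-5. Stack: [4, -5]
BINARY_OP // → 4 // -5 = -1. Stack: [-1]
RETURN_VALUE → return -1.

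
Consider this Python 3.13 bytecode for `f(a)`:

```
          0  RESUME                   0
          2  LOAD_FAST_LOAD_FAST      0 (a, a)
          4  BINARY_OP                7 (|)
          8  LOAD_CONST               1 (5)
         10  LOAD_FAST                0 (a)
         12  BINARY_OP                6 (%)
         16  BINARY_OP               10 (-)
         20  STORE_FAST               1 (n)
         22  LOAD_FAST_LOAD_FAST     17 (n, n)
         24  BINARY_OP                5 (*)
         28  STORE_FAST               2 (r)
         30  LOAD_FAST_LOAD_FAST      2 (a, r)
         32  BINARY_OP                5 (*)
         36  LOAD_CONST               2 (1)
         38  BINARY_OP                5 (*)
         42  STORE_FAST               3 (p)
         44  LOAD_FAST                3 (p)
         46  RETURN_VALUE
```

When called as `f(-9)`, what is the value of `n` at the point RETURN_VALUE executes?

LOAD_FAST_LOAD_FAST a,a → push -9,-9. Stack: [-9, -9]
BINARY_OP | → -9 | -9 = -9. Stack: [-9]
LOAD_CONST → push 5. Stack: [-9, 5]
LOAD_FAST a → push -9. Stack: [-9, 5, -9]
BINARY_OP % → 5 % -9 = -4. Stack: [-9, -4]
BINARY_OP - → -9 - -4 = -5. Stack: [-5]
STORE_FAST n → n=-5. Stack: []
LOAD_FAST_LOAD_FAST n,n → push -5,-5. Stack: [-5, -5]
BINARY_OP * → -5 * -5 = 25. Stack: [25]
STORE_FAST r → r=25. Stack: []
LOAD_FAST_LOAD_FAST a,r → push -9,25. Stack: [-9, 25]
BINARY_OP * → -9 * 25 = -225. Stack: [-225]
LOAD_CONST → push 1. Stack: [-225, 1]
BINARY_OP * → -225 * 1 = -225. Stack: [-225]
STORE_FAST p → p=-225. Stack: []
LOAD_FAST p → push -225. Stack: [-225]
RETURN_VALUE → return -225.

-5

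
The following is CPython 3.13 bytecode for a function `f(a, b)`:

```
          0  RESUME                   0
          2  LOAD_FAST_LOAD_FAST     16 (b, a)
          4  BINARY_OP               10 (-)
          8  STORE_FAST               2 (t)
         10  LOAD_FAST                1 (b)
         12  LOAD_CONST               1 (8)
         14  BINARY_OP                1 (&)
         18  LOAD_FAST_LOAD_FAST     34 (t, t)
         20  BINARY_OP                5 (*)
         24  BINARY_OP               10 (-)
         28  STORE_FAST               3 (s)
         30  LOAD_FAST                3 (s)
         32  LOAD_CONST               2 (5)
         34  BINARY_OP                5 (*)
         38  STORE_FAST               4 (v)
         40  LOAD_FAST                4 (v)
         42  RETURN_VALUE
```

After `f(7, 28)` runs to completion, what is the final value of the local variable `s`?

-433

LOAD_FAST_LOAD_FAST b,a → push 28,7. Stack: [28, 7]
BINARY_OP - → 28 - 7 = 21. Stack: [21]
STORE_FAST t → t=21. Stack: []
LOAD_FAST b → push 28. Stack: [28]
LOAD_CONST → push 8. Stack: [28, 8]
BINARY_OP & → 28 & 8 = 8. Stack: [8]
LOAD_FAST_LOAD_FAST t,t → push 21,21. Stack: [8, 21, 21]
BINARY_OP * → 21 * 21 = 441. Stack: [8, 441]
BINARY_OP - → 8 - 441 = -433. Stack: [-433]
STORE_FAST s → s=-433. Stack: []
LOAD_FAST s → push -433. Stack: [-433]
LOAD_CONST → push 5. Stack: [-433, 5]
BINARY_OP * → -433 * 5 = -2165. Stack: [-2165]
STORE_FAST v → v=-2165. Stack: []
LOAD_FAST v → push -2165. Stack: [-2165]
RETURN_VALUE → return -2165.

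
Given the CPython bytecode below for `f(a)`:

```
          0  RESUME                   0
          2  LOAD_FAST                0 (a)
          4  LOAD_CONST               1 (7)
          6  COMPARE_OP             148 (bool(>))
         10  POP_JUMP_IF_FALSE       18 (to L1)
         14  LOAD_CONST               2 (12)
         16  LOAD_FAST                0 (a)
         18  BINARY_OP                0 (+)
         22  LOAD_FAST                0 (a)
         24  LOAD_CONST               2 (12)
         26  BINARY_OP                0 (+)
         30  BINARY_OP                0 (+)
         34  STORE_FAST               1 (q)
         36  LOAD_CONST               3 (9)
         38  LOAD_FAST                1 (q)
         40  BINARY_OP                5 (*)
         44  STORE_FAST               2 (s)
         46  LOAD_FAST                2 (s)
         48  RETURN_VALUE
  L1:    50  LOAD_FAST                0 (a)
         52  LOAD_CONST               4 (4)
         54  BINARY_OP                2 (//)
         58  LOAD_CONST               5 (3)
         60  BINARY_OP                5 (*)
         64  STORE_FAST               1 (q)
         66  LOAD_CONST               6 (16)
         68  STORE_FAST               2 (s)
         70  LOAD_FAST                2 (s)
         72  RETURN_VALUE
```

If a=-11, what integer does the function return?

LOAD_FAST a → push -11. Stack: [-11]
LOAD_CONST → push 7. Stack: [-11, 7]
COMPARE_OP bool(>) → -11 vs 7 = False. Stack: [False]
POP_JUMP_IF_FALSE → pop False; jump. Stack: []
LOAD_FAST a → push -11. Stack: [-11]
LOAD_CONST → push 4. Stack: [-11, 4]
BINARY_OP // → -11 // 4 = -3. Stack: [-3]
LOAD_CONST → push 3. Stack: [-3, 3]
BINARY_OP * → -3 * 3 = -9. Stack: [-9]
STORE_FAST q → q=-9. Stack: []
LOAD_CONST → push 16. Stack: [16]
STORE_FAST s → s=16. Stack: []
LOAD_FAST s → push 16. Stack: [16]
RETURN_VALUE → return 16.

16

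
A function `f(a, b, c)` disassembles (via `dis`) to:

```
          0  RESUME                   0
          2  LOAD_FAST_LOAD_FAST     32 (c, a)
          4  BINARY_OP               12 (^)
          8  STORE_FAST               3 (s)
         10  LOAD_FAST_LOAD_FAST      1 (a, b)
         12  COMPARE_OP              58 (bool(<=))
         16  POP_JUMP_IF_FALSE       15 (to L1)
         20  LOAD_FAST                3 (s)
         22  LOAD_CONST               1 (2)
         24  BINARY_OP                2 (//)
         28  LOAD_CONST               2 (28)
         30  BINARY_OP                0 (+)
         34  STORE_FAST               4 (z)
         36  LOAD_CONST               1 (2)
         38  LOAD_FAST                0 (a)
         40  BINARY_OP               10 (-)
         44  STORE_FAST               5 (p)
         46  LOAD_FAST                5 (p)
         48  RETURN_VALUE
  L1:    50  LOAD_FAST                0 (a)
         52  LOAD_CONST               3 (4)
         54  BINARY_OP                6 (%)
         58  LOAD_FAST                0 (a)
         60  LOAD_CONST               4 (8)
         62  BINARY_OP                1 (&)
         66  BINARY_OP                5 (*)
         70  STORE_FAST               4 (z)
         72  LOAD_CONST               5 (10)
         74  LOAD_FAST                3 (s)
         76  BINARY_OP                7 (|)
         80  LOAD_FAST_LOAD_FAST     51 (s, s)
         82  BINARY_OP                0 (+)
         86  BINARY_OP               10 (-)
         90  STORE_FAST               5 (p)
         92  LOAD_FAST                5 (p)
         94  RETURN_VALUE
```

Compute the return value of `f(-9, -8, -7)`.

LOAD_FAST_LOAD_FAST c,a → push -7,-9. Stack: [-7, -9]
BINARY_OP ^ → -7 ^ -9 = 14. Stack: [14]
STORE_FAST s → s=14. Stack: []
LOAD_FAST_LOAD_FAST a,b → push -9,-8. Stack: [-9, -8]
COMPARE_OP bool(<=) → -9 vs -8 = True. Stack: [True]
POP_JUMP_IF_FALSE → pop True; no jump. Stack: []
LOAD_FAST s → push 14. Stack: [14]
LOAD_CONST → push 2. Stack: [14, 2]
BINARY_OP // → 14 // 2 = 7. Stack: [7]
LOAD_CONST → push 28. Stack: [7, 28]
BINARY_OP + → 7 + 28 = 35. Stack: [35]
STORE_FAST z → z=35. Stack: []
LOAD_CONST → push 2. Stack: [2]
LOAD_FAST a → push -9. Stack: [2, -9]
BINARY_OP - → 2 - -9 = 11. Stack: [11]
STORE_FAST p → p=11. Stack: []
LOAD_FAST p → push 11. Stack: [11]
RETURN_VALUE → return 11.

11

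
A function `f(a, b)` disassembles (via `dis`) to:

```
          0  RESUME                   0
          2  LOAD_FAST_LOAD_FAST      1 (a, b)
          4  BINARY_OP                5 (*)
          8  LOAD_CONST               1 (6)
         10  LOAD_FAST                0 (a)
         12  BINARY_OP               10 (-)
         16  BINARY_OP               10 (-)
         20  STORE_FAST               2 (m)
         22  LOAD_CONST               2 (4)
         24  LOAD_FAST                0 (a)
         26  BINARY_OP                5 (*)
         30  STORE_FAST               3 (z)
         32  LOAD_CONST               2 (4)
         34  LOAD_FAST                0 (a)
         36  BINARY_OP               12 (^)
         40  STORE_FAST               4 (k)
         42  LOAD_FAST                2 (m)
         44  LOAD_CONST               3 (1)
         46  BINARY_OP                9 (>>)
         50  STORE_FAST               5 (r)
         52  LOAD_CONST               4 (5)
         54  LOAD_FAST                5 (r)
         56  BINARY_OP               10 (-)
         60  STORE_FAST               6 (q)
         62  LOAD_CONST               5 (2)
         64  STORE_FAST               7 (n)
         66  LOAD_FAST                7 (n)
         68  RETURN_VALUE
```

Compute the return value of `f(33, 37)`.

2

LOAD_FAST_LOAD_FAST a,b → push 33,37. Stack: [33, 37]
BINARY_OP * → 33 * 37 = 1221. Stack: [1221]
LOAD_CONST → push 6. Stack: [1221, 6]
LOAD_FAST a → push 33. Stack: [1221, 6, 33]
BINARY_OP - → 6 - 33 = -27. Stack: [1221, -27]
BINARY_OP - → 1221 - -27 = 1248. Stack: [1248]
STORE_FAST m → m=1248. Stack: []
LOAD_CONST → push 4. Stack: [4]
LOAD_FAST a → push 33. Stack: [4, 33]
BINARY_OP * → 4 * 33 = 132. Stack: [132]
STORE_FAST z → z=132. Stack: []
LOAD_CONST → push 4. Stack: [4]
LOAD_FAST a → push 33. Stack: [4, 33]
BINARY_OP ^ → 4 ^ 33 = 37. Stack: [37]
STORE_FAST k → k=37. Stack: []
LOAD_FAST m → push 1248. Stack: [1248]
LOAD_CONST → push 1. Stack: [1248, 1]
BINARY_OP >> → 1248 >> 1 = 624. Stack: [624]
STORE_FAST r → r=624. Stack: []
LOAD_CONST → push 5. Stack: [5]
LOAD_FAST r → push 624. Stack: [5, 624]
BINARY_OP - → 5 - 624 = -619. Stack: [-619]
STORE_FAST q → q=-619. Stack: []
LOAD_CONST → push 2. Stack: [2]
STORE_FAST n → n=2. Stack: []
LOAD_FAST n → push 2. Stack: [2]
RETURN_VALUE → return 2.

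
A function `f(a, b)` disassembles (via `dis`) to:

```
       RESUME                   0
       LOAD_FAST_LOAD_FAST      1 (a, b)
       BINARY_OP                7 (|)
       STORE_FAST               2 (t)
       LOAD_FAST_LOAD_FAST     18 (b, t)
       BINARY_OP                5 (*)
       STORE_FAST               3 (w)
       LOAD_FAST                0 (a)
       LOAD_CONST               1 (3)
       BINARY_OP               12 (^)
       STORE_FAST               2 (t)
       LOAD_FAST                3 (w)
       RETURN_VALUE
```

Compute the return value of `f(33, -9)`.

LOAD_FAST_LOAD_FAST a,b → push 33,-9. Stack: [33, -9]
BINARY_OP | → 33 | -9 = -9. Stack: [-9]
STORE_FAST t → t=-9. Stack: []
LOAD_FAST_LOAD_FAST b,t → push -9,-9. Stack: [-9, -9]
BINARY_OP * → -9 * -9 = 81. Stack: [81]
STORE_FAST w → w=81. Stack: []
LOAD_FAST a → push 33. Stack: [33]
LOAD_CONST → push 3. Stack: [33, 3]
BINARY_OP ^ → 33 ^ 3 = 34. Stack: [34]
STORE_FAST t → t=34. Stack: []
LOAD_FAST w → push 81. Stack: [81]
RETURN_VALUE → return 81.

81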